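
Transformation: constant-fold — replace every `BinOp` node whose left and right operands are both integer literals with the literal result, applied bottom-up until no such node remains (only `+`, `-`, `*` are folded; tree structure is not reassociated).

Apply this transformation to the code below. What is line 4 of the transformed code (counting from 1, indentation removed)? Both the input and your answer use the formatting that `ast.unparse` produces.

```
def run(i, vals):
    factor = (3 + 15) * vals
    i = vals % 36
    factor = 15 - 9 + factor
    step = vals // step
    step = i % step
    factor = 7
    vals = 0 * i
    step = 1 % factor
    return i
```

factor = 6 + factor

Transformed code:
def run(i, vals):
    factor = 18 * vals
    i = vals % 36
    factor = 6 + factor
    step = vals // step
    step = i % step
    factor = 7
    vals = 0 * i
    step = 1 % factor
    return i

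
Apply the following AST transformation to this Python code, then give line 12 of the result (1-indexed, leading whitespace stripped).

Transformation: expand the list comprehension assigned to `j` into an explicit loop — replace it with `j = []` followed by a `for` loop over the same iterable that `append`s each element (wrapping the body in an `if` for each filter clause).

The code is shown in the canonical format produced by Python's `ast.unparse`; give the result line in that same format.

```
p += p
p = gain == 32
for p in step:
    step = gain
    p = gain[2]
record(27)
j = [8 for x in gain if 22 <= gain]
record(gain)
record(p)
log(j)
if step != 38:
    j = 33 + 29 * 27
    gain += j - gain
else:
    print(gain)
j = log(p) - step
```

Transformed code:
p += p
p = gain == 32
for p in step:
    step = gain
    p = gain[2]
record(27)
j = []
for x in gain:
    if 22 <= gain:
        j.append(8)
record(gain)
record(p)
log(j)
if step != 38:
    j = 33 + 29 * 27
    gain += j - gain
else:
    print(gain)
j = log(p) - step

record(p)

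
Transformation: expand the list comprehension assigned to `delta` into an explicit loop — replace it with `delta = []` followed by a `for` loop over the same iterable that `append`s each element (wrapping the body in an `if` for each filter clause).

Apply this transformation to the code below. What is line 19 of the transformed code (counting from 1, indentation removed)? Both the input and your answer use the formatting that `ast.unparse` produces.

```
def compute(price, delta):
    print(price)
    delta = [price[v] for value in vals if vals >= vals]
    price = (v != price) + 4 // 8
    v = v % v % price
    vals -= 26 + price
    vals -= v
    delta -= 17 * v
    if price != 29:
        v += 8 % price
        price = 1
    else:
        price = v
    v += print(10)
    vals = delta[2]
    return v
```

return v

Transformed code:
def compute(price, delta):
    print(price)
    delta = []
    for value in vals:
        if vals >= vals:
            delta.append(price[v])
    price = (v != price) + 4 // 8
    v = v % v % price
    vals -= 26 + price
    vals -= v
    delta -= 17 * v
    if price != 29:
        v += 8 % price
        price = 1
    else:
        price = v
    v += print(10)
    vals = delta[2]
    return v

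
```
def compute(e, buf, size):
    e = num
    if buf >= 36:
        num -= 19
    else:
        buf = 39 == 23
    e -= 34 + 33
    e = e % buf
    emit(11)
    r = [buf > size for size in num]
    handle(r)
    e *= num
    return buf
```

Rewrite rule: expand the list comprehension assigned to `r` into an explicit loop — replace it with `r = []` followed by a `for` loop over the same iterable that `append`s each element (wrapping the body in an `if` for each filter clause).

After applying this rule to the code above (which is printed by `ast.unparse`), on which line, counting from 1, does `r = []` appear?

10

Transformed code:
def compute(e, buf, size):
    e = num
    if buf >= 36:
        num -= 19
    else:
        buf = 39 == 23
    e -= 34 + 33
    e = e % buf
    emit(11)
    r = []
    for size in num:
        r.append(buf > size)
    handle(r)
    e *= num
    return buf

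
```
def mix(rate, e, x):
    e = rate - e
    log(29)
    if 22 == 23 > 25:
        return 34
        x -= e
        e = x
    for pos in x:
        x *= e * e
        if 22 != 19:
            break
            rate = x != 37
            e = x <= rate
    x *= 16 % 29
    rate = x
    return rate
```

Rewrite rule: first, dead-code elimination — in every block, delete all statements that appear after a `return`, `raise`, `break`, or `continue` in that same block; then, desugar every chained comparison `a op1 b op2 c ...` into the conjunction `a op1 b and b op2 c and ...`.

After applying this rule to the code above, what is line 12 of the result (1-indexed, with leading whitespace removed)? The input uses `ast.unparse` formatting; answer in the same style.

Transformed code:
def mix(rate, e, x):
    e = rate - e
    log(29)
    if 22 == 23 and 23 > 25:
        return 34
    for pos in x:
        x *= e * e
        if 22 != 19:
            break
    x *= 16 % 29
    rate = x
    return rate

return rate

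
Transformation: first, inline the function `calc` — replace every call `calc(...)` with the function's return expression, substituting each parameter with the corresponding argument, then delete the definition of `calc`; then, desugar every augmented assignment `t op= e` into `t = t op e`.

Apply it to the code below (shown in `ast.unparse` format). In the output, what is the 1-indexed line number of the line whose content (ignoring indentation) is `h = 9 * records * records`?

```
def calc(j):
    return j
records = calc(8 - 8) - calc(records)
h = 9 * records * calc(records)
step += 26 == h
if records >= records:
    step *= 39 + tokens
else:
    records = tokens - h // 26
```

2

Transformed code:
records = 8 - 8 - records
h = 9 * records * records
step = step + (26 == h)
if records >= records:
    step = step * (39 + tokens)
else:
    records = tokens - h // 26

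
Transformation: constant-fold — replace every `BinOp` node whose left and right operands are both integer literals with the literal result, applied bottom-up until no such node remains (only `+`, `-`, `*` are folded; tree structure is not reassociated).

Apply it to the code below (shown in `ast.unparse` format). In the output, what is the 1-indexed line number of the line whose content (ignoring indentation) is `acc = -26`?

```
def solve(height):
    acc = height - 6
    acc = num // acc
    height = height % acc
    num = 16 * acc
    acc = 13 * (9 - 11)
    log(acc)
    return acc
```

Transformed code:
def solve(height):
    acc = height - 6
    acc = num // acc
    height = height % acc
    num = 16 * acc
    acc = -26
    log(acc)
    return acc

6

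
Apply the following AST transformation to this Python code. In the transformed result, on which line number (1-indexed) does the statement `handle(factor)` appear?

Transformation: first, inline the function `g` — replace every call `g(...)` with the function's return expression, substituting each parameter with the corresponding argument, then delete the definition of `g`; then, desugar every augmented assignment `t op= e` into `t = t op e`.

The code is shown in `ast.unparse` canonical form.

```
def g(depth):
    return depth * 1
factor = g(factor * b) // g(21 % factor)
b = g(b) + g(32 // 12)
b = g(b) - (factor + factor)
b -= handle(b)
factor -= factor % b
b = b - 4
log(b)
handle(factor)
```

Transformed code:
factor = factor * b * 1 // (21 % factor * 1)
b = b * 1 + 32 // 12 * 1
b = b * 1 - (factor + factor)
b = b - handle(b)
factor = factor - factor % b
b = b - 4
log(b)
handle(factor)

8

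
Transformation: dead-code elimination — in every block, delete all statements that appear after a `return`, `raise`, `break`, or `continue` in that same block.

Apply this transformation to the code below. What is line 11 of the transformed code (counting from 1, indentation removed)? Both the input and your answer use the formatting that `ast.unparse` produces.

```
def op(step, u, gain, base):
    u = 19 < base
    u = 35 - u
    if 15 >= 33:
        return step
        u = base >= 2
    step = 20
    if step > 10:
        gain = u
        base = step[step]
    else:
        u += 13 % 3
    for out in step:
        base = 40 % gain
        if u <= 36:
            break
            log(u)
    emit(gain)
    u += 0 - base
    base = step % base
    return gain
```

u += 13 % 3

Transformed code:
def op(step, u, gain, base):
    u = 19 < base
    u = 35 - u
    if 15 >= 33:
        return step
    step = 20
    if step > 10:
        gain = u
        base = step[step]
    else:
        u += 13 % 3
    for out in step:
        base = 40 % gain
        if u <= 36:
            break
    emit(gain)
    u += 0 - base
    base = step % base
    return gain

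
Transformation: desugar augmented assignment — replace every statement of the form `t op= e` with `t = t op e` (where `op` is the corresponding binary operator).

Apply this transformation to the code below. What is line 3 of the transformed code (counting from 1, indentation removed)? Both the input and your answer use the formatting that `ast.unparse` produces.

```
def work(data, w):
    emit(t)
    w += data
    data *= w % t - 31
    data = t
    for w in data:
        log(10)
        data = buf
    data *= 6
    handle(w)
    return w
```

Transformed code:
def work(data, w):
    emit(t)
    w = w + data
    data = data * (w % t - 31)
    data = t
    for w in data:
        log(10)
        data = buf
    data = data * 6
    handle(w)
    return w

w = w + data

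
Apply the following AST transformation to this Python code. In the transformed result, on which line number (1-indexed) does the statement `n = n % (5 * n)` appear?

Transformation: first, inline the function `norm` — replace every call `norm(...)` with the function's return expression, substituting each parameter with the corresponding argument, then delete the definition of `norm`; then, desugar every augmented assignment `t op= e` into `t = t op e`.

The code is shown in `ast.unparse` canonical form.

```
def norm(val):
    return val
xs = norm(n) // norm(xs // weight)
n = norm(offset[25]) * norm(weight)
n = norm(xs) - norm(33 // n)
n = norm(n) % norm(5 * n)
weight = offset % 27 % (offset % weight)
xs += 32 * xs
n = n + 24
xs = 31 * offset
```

Transformed code:
xs = n // (xs // weight)
n = offset[25] * weight
n = xs - 33 // n
n = n % (5 * n)
weight = offset % 27 % (offset % weight)
xs = xs + 32 * xs
n = n + 24
xs = 31 * offset

4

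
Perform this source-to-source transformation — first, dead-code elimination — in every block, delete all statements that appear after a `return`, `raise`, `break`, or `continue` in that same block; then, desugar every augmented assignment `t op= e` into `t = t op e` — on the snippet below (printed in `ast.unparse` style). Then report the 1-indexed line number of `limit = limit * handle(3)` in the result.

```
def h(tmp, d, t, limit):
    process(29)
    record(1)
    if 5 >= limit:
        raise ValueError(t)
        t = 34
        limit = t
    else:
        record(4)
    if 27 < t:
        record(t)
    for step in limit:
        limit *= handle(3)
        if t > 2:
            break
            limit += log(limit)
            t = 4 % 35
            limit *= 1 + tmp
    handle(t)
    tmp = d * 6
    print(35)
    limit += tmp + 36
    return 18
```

11

Transformed code:
def h(tmp, d, t, limit):
    process(29)
    record(1)
    if 5 >= limit:
        raise ValueError(t)
    else:
        record(4)
    if 27 < t:
        record(t)
    for step in limit:
        limit = limit * handle(3)
        if t > 2:
            break
    handle(t)
    tmp = d * 6
    print(35)
    limit = limit + (tmp + 36)
    return 18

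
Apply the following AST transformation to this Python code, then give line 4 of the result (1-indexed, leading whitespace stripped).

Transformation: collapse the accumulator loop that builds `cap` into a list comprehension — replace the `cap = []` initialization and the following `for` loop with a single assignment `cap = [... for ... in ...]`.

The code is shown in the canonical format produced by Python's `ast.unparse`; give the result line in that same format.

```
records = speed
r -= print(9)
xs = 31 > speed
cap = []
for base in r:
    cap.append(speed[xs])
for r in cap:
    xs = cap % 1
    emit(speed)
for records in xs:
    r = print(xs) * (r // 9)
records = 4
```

Transformed code:
records = speed
r -= print(9)
xs = 31 > speed
cap = [speed[xs] for base in r]
for r in cap:
    xs = cap % 1
    emit(speed)
for records in xs:
    r = print(xs) * (r // 9)
records = 4

cap = [speed[xs] for base in r]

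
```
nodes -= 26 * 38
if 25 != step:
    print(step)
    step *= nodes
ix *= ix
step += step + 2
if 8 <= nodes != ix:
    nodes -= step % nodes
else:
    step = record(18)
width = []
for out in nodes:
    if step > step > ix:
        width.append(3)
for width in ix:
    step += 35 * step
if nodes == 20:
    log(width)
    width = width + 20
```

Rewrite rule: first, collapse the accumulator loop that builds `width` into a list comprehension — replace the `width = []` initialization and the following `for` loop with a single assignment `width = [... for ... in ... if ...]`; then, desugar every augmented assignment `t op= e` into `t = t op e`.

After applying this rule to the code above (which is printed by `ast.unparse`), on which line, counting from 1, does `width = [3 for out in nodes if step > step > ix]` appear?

11

Transformed code:
nodes = nodes - 26 * 38
if 25 != step:
    print(step)
    step = step * nodes
ix = ix * ix
step = step + (step + 2)
if 8 <= nodes != ix:
    nodes = nodes - step % nodes
else:
    step = record(18)
width = [3 for out in nodes if step > step > ix]
for width in ix:
    step = step + 35 * step
if nodes == 20:
    log(width)
    width = width + 20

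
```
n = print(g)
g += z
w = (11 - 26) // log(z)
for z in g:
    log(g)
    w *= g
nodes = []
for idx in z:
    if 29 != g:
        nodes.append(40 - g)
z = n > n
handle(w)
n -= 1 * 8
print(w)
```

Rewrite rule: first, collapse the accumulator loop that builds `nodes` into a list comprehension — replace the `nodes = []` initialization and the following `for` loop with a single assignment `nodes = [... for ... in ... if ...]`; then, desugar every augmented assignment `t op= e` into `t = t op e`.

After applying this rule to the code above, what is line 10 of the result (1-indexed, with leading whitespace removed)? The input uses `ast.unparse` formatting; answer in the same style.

n = n - 1 * 8

Transformed code:
n = print(g)
g = g + z
w = (11 - 26) // log(z)
for z in g:
    log(g)
    w = w * g
nodes = [40 - g for idx in z if 29 != g]
z = n > n
handle(w)
n = n - 1 * 8
print(w)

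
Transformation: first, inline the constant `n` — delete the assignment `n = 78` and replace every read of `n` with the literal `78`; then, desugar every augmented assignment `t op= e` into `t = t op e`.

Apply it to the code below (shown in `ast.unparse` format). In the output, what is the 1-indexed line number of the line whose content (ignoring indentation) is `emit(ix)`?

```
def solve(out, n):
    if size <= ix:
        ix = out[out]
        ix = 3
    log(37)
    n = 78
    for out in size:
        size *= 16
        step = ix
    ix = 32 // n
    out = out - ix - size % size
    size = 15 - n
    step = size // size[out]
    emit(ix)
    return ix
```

13

Transformed code:
def solve(out, n):
    if size <= ix:
        ix = out[out]
        ix = 3
    log(37)
    for out in size:
        size = size * 16
        step = ix
    ix = 32 // 78
    out = out - ix - size % size
    size = 15 - 78
    step = size // size[out]
    emit(ix)
    return ix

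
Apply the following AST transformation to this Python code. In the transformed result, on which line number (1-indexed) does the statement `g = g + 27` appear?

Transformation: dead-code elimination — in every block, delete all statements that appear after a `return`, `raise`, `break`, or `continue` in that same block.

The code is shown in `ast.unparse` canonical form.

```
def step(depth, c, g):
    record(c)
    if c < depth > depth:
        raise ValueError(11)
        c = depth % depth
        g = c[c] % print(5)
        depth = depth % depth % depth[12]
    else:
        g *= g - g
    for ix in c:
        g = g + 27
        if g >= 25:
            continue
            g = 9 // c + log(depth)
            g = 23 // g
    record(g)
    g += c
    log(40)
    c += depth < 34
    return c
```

8

Transformed code:
def step(depth, c, g):
    record(c)
    if c < depth > depth:
        raise ValueError(11)
    else:
        g *= g - g
    for ix in c:
        g = g + 27
        if g >= 25:
            continue
    record(g)
    g += c
    log(40)
    c += depth < 34
    return c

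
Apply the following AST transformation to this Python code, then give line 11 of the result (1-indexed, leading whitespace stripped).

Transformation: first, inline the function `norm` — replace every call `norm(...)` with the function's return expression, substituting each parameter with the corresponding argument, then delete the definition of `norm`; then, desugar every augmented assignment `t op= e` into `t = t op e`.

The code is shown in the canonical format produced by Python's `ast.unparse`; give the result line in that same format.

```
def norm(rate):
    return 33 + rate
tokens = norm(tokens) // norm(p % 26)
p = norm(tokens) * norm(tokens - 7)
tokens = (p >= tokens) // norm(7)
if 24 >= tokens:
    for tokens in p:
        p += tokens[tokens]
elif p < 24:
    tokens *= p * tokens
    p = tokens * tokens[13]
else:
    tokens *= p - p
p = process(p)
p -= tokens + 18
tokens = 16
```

tokens = tokens * (p - p)

Transformed code:
tokens = (33 + tokens) // (33 + p % 26)
p = (33 + tokens) * (33 + (tokens - 7))
tokens = (p >= tokens) // (33 + 7)
if 24 >= tokens:
    for tokens in p:
        p = p + tokens[tokens]
elif p < 24:
    tokens = tokens * (p * tokens)
    p = tokens * tokens[13]
else:
    tokens = tokens * (p - p)
p = process(p)
p = p - (tokens + 18)
tokens = 16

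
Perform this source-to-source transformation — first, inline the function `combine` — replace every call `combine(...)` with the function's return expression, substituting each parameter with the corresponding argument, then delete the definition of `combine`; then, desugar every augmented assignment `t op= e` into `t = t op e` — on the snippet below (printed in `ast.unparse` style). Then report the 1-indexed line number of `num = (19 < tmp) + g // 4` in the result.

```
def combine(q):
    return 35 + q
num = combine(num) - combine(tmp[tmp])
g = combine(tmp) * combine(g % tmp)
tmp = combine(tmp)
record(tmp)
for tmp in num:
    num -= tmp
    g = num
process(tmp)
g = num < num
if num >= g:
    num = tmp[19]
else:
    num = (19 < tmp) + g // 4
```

Transformed code:
num = 35 + num - (35 + tmp[tmp])
g = (35 + tmp) * (35 + g % tmp)
tmp = 35 + tmp
record(tmp)
for tmp in num:
    num = num - tmp
    g = num
process(tmp)
g = num < num
if num >= g:
    num = tmp[19]
else:
    num = (19 < tmp) + g // 4

13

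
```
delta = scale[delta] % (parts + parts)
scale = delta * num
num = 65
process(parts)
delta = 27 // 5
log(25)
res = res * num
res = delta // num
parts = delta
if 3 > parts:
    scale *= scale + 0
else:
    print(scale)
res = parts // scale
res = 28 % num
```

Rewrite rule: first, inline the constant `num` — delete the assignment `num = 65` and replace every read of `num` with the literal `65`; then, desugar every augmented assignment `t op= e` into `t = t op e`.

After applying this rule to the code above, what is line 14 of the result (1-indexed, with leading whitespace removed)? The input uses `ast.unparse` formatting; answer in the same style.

Transformed code:
delta = scale[delta] % (parts + parts)
scale = delta * 65
process(parts)
delta = 27 // 5
log(25)
res = res * 65
res = delta // 65
parts = delta
if 3 > parts:
    scale = scale * (scale + 0)
else:
    print(scale)
res = parts // scale
res = 28 % 65

res = 28 % 65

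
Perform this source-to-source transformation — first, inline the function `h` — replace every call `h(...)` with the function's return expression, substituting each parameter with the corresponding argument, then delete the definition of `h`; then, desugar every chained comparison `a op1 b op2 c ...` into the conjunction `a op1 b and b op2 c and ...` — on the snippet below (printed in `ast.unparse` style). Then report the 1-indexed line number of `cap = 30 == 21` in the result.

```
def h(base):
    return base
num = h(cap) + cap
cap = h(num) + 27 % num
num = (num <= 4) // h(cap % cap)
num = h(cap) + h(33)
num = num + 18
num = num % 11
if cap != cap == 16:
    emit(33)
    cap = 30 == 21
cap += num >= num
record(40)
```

Transformed code:
num = cap + cap
cap = num + 27 % num
num = (num <= 4) // (cap % cap)
num = cap + 33
num = num + 18
num = num % 11
if cap != cap and cap == 16:
    emit(33)
    cap = 30 == 21
cap += num >= num
record(40)

9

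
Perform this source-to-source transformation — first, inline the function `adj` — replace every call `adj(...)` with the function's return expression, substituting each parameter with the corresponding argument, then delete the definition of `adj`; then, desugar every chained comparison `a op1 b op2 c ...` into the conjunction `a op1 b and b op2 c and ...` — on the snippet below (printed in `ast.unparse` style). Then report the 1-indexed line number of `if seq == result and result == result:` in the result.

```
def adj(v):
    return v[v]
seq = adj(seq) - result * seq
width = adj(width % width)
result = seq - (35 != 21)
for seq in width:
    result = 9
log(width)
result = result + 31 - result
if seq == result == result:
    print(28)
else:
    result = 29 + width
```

8

Transformed code:
seq = seq[seq] - result * seq
width = (width % width)[width % width]
result = seq - (35 != 21)
for seq in width:
    result = 9
log(width)
result = result + 31 - result
if seq == result and result == result:
    print(28)
else:
    result = 29 + width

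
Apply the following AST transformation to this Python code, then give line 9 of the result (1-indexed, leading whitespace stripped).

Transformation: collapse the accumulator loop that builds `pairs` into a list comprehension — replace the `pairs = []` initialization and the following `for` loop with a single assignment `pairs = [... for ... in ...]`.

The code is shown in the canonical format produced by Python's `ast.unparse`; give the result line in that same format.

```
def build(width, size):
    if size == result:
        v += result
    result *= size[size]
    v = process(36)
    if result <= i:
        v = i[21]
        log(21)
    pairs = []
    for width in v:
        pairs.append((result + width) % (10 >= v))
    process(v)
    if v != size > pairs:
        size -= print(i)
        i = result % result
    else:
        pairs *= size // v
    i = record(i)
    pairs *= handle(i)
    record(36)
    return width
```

Transformed code:
def build(width, size):
    if size == result:
        v += result
    result *= size[size]
    v = process(36)
    if result <= i:
        v = i[21]
        log(21)
    pairs = [(result + width) % (10 >= v) for width in v]
    process(v)
    if v != size > pairs:
        size -= print(i)
        i = result % result
    else:
        pairs *= size // v
    i = record(i)
    pairs *= handle(i)
    record(36)
    return width

pairs = [(result + width) % (10 >= v) for width in v]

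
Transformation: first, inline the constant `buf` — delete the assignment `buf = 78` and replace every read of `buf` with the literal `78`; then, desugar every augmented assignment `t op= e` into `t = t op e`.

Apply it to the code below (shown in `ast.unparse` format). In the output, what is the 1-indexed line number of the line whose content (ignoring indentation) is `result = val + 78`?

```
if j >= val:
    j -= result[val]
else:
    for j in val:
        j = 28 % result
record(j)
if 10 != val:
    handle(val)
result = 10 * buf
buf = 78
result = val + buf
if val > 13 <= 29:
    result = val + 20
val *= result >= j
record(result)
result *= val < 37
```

Transformed code:
if j >= val:
    j = j - result[val]
else:
    for j in val:
        j = 28 % result
record(j)
if 10 != val:
    handle(val)
result = 10 * 78
result = val + 78
if val > 13 <= 29:
    result = val + 20
val = val * (result >= j)
record(result)
result = result * (val < 37)

10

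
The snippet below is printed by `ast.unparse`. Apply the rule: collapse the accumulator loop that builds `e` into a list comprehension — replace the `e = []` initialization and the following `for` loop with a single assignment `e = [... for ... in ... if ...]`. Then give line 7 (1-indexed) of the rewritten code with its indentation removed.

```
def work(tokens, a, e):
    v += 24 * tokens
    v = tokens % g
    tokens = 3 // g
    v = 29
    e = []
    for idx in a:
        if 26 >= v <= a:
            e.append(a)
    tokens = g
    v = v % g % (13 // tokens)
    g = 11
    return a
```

tokens = g

Transformed code:
def work(tokens, a, e):
    v += 24 * tokens
    v = tokens % g
    tokens = 3 // g
    v = 29
    e = [a for idx in a if 26 >= v <= a]
    tokens = g
    v = v % g % (13 // tokens)
    g = 11
    return a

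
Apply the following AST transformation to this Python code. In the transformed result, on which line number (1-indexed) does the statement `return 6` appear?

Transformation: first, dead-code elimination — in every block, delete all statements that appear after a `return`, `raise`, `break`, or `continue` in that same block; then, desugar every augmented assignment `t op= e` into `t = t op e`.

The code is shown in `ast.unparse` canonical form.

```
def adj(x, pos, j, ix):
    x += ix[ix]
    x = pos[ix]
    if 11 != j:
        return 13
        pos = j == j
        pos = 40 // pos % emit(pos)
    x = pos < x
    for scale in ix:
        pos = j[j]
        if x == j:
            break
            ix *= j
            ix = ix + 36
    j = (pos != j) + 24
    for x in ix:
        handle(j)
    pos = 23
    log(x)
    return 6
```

16

Transformed code:
def adj(x, pos, j, ix):
    x = x + ix[ix]
    x = pos[ix]
    if 11 != j:
        return 13
    x = pos < x
    for scale in ix:
        pos = j[j]
        if x == j:
            break
    j = (pos != j) + 24
    for x in ix:
        handle(j)
    pos = 23
    log(x)
    return 6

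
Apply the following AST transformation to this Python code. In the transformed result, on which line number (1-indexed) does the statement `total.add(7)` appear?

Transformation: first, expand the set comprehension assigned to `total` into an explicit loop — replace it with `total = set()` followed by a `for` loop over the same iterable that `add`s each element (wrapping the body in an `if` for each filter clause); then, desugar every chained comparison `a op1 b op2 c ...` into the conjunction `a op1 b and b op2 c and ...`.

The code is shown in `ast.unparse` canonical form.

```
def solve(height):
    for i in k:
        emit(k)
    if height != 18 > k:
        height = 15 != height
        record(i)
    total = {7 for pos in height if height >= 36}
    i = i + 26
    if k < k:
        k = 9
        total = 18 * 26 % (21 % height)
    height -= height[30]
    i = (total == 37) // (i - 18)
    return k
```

10

Transformed code:
def solve(height):
    for i in k:
        emit(k)
    if height != 18 and 18 > k:
        height = 15 != height
        record(i)
    total = set()
    for pos in height:
        if height >= 36:
            total.add(7)
    i = i + 26
    if k < k:
        k = 9
        total = 18 * 26 % (21 % height)
    height -= height[30]
    i = (total == 37) // (i - 18)
    return k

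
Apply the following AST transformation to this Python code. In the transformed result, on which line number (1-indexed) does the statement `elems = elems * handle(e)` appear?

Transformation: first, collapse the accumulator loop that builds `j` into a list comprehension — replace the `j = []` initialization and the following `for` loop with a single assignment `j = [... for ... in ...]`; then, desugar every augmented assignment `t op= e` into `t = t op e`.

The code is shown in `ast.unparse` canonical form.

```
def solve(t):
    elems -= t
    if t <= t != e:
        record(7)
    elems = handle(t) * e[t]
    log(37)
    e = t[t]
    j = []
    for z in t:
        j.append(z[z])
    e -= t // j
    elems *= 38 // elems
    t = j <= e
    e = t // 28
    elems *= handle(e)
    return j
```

13

Transformed code:
def solve(t):
    elems = elems - t
    if t <= t != e:
        record(7)
    elems = handle(t) * e[t]
    log(37)
    e = t[t]
    j = [z[z] for z in t]
    e = e - t // j
    elems = elems * (38 // elems)
    t = j <= e
    e = t // 28
    elems = elems * handle(e)
    return j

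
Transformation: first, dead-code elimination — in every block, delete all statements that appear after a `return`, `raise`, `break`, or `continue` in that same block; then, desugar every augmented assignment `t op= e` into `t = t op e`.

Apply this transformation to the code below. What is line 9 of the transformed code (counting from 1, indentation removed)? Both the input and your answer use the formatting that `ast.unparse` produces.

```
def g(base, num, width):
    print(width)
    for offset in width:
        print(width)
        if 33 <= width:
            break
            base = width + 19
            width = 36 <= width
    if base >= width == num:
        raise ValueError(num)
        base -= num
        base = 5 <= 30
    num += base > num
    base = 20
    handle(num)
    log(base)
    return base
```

num = num + (base > num)

Transformed code:
def g(base, num, width):
    print(width)
    for offset in width:
        print(width)
        if 33 <= width:
            break
    if base >= width == num:
        raise ValueError(num)
    num = num + (base > num)
    base = 20
    handle(num)
    log(base)
    return base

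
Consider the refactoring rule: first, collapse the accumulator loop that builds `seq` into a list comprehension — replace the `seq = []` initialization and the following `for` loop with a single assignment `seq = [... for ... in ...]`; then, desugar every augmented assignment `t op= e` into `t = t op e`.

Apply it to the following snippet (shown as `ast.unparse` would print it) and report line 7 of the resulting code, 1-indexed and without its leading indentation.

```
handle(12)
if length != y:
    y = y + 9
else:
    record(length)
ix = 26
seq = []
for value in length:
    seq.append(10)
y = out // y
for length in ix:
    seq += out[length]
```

Transformed code:
handle(12)
if length != y:
    y = y + 9
else:
    record(length)
ix = 26
seq = [10 for value in length]
y = out // y
for length in ix:
    seq = seq + out[length]

seq = [10 for value in length]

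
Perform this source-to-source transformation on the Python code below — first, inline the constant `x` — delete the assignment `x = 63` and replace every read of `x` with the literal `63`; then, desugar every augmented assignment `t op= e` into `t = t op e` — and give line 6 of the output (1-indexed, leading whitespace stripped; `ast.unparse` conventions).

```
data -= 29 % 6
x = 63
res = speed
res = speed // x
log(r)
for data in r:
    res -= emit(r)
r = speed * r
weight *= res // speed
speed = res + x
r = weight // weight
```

Transformed code:
data = data - 29 % 6
res = speed
res = speed // 63
log(r)
for data in r:
    res = res - emit(r)
r = speed * r
weight = weight * (res // speed)
speed = res + 63
r = weight // weight

res = res - emit(r)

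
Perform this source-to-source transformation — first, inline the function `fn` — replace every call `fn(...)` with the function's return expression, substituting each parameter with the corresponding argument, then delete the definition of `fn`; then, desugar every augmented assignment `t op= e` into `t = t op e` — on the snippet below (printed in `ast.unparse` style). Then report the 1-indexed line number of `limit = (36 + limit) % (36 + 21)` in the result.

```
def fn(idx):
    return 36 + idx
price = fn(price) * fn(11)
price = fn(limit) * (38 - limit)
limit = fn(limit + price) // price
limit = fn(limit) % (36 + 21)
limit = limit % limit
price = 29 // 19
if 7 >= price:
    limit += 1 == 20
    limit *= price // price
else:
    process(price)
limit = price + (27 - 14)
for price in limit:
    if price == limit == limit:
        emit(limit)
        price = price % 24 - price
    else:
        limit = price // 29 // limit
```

Transformed code:
price = (36 + price) * (36 + 11)
price = (36 + limit) * (38 - limit)
limit = (36 + (limit + price)) // price
limit = (36 + limit) % (36 + 21)
limit = limit % limit
price = 29 // 19
if 7 >= price:
    limit = limit + (1 == 20)
    limit = limit * (price // price)
else:
    process(price)
limit = price + (27 - 14)
for price in limit:
    if price == limit == limit:
        emit(limit)
        price = price % 24 - price
    else:
        limit = price // 29 // limit

4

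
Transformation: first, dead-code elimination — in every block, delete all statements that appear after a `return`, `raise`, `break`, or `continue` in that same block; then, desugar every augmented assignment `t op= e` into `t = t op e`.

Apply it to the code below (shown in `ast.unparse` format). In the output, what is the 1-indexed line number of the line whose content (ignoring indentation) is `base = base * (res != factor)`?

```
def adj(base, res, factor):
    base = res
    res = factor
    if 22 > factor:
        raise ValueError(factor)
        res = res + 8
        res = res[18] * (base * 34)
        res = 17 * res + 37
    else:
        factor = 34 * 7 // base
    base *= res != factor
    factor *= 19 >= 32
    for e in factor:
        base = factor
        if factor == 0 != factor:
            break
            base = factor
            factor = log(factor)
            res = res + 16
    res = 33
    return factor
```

8

Transformed code:
def adj(base, res, factor):
    base = res
    res = factor
    if 22 > factor:
        raise ValueError(factor)
    else:
        factor = 34 * 7 // base
    base = base * (res != factor)
    factor = factor * (19 >= 32)
    for e in factor:
        base = factor
        if factor == 0 != factor:
            break
    res = 33
    return factor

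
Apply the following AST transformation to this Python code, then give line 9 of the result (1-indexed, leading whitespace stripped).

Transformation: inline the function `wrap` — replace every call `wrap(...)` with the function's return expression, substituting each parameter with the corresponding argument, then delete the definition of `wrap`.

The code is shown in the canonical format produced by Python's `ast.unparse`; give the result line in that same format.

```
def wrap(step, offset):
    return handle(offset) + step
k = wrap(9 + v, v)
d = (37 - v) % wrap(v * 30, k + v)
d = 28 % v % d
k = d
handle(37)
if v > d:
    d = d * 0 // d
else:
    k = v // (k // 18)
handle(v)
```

k = v // (k // 18)

Transformed code:
k = handle(v) + (9 + v)
d = (37 - v) % (handle(k + v) + v * 30)
d = 28 % v % d
k = d
handle(37)
if v > d:
    d = d * 0 // d
else:
    k = v // (k // 18)
handle(v)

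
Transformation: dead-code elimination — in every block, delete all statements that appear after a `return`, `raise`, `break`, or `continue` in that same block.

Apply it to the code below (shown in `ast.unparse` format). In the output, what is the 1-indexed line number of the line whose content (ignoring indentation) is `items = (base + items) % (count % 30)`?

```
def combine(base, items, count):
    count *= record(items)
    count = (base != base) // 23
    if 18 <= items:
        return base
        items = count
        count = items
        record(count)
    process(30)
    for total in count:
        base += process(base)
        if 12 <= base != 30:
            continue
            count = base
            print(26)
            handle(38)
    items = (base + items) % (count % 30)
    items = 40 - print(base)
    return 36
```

11

Transformed code:
def combine(base, items, count):
    count *= record(items)
    count = (base != base) // 23
    if 18 <= items:
        return base
    process(30)
    for total in count:
        base += process(base)
        if 12 <= base != 30:
            continue
    items = (base + items) % (count % 30)
    items = 40 - print(base)
    return 36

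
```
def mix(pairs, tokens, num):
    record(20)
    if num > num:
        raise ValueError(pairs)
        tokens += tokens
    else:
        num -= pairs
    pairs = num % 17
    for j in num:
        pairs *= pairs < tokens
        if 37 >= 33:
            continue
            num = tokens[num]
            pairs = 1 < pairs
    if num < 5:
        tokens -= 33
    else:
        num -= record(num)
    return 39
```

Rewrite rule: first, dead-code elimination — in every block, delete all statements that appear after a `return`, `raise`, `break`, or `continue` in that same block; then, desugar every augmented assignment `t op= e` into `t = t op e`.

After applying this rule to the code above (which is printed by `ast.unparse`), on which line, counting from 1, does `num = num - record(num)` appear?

Transformed code:
def mix(pairs, tokens, num):
    record(20)
    if num > num:
        raise ValueError(pairs)
    else:
        num = num - pairs
    pairs = num % 17
    for j in num:
        pairs = pairs * (pairs < tokens)
        if 37 >= 33:
            continue
    if num < 5:
        tokens = tokens - 33
    else:
        num = num - record(num)
    return 39

15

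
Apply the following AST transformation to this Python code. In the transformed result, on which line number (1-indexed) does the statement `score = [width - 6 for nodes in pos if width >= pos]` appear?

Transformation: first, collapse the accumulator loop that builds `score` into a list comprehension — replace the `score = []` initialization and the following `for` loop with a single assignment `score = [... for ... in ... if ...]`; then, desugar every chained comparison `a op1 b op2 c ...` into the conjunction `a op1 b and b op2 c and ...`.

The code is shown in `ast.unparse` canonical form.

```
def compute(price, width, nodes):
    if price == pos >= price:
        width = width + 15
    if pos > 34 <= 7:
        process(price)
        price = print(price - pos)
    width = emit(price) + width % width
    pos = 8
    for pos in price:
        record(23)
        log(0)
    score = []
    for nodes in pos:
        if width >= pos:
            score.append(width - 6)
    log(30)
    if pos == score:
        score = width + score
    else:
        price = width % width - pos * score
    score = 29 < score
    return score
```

12

Transformed code:
def compute(price, width, nodes):
    if price == pos and pos >= price:
        width = width + 15
    if pos > 34 and 34 <= 7:
        process(price)
        price = print(price - pos)
    width = emit(price) + width % width
    pos = 8
    for pos in price:
        record(23)
        log(0)
    score = [width - 6 for nodes in pos if width >= pos]
    log(30)
    if pos == score:
        score = width + score
    else:
        price = width % width - pos * score
    score = 29 < score
    return score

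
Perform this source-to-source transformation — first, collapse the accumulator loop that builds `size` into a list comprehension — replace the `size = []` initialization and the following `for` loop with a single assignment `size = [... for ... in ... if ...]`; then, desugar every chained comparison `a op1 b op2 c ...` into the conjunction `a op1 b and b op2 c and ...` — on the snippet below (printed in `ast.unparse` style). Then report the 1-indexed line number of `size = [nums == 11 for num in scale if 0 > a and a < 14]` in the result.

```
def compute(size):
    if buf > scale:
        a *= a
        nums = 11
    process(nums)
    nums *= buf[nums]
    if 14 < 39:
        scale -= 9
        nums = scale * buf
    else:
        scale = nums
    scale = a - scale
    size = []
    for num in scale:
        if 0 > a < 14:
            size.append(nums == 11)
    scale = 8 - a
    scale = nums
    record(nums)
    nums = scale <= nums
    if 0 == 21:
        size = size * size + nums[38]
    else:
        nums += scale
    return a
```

Transformed code:
def compute(size):
    if buf > scale:
        a *= a
        nums = 11
    process(nums)
    nums *= buf[nums]
    if 14 < 39:
        scale -= 9
        nums = scale * buf
    else:
        scale = nums
    scale = a - scale
    size = [nums == 11 for num in scale if 0 > a and a < 14]
    scale = 8 - a
    scale = nums
    record(nums)
    nums = scale <= nums
    if 0 == 21:
        size = size * size + nums[38]
    else:
        nums += scale
    return a

13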